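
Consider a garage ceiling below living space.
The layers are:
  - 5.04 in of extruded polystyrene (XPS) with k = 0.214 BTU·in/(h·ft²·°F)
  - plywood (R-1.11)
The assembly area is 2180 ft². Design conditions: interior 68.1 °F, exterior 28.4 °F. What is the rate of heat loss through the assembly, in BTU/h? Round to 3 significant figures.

5.04/0.214 = 23.55
R_total = 23.55 + 1.11 = 24.66 ft²·°F·h/BTU
Q = A·ΔT/R = 2180 × (68.1 − 28.4) / 24.66 = 3509 BTU/h

3510 BTU/h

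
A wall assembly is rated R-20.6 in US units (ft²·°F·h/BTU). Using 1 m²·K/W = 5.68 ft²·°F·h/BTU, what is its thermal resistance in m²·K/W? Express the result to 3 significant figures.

3.63 m²·K/W

R_SI = 20.6/5.68 = 3.627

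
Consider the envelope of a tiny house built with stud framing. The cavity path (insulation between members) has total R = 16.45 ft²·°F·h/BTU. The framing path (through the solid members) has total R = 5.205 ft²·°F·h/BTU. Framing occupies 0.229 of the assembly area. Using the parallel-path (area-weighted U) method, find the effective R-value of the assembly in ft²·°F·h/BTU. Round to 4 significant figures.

U_eff = 0.771/16.45 + 0.229/5.205 = 0.046869 + 0.043996 = 0.090865
R_eff = 1/U_eff = 11.005 ft²·°F·h/BTU

11.01 ft²·°F·h/BTU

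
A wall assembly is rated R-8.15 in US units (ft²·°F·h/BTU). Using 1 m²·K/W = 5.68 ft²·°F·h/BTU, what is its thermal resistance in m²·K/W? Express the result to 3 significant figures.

R_SI = 8.15/5.68 = 1.435

1.43 m²·K/W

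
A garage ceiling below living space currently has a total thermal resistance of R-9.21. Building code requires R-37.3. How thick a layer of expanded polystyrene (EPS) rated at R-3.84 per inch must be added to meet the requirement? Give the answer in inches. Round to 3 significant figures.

7.32 in

ΔR = 37.3 − 9.21 = 28.09 ft²·°F·h/BTU
L = ΔR / (R/in) = 28.09/3.84 = 7.315 in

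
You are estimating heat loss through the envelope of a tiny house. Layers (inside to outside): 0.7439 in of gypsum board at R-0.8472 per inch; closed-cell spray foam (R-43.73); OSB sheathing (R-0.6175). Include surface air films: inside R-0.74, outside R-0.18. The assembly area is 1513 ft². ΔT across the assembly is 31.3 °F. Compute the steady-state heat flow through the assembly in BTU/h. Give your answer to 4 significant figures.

1032 BTU/h

0.7439 × 0.8472 = 0.63023
R_total = 0.74 + 0.63023 + 43.73 + 0.6175 + 0.18 = 45.898 ft²·°F·h/BTU
Q = A·ΔT/R = 1513 × 31.3 / 45.898 = 1031.8 BTU/h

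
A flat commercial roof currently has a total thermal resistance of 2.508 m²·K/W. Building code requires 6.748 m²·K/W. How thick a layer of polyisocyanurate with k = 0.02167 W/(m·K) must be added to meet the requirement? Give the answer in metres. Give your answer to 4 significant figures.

ΔR = 6.748 − 2.508 = 4.24 m²·K/W
L = ΔR × k = 4.24 × 0.02167 = 0.091881 m

0.09188 m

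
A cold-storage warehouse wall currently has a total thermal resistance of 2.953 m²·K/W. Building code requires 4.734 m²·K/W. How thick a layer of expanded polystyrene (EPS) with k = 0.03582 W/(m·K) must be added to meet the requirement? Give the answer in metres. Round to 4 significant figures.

ΔR = 4.734 − 2.953 = 1.781 m²·K/W
L = ΔR × k = 1.781 × 0.03582 = 0.063795 m

0.06380 m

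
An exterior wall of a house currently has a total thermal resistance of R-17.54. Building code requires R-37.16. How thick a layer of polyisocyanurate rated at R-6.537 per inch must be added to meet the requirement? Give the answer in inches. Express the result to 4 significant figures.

ΔR = 37.16 − 17.54 = 19.62 ft²·°F·h/BTU
L = ΔR / (R/in) = 19.62/6.537 = 3.0014 in

3.001 in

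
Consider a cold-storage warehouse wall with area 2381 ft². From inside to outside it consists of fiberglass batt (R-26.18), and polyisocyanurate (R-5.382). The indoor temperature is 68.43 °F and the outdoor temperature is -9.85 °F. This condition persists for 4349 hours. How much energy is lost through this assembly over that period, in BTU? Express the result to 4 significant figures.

25680000 BTU

R_total = 26.18 + 5.382 = 31.562 ft²·°F·h/BTU
Q = 2381 × (68.43 − (-9.85)) / 31.562 = 5905.4 BTU/h
E = 5905.4 × 4349 = 25682000 BTU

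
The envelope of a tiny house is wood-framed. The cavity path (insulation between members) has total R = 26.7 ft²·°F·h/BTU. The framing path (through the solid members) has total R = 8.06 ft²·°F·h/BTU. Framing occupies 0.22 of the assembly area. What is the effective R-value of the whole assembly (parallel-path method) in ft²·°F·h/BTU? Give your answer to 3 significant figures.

U_eff = 0.78/26.7 + 0.22/8.06 = 0.02921 + 0.0273 = 0.05651
R_eff = 1/U_eff = 17.7 ft²·°F·h/BTU

17.7 ft²·°F·h/BTU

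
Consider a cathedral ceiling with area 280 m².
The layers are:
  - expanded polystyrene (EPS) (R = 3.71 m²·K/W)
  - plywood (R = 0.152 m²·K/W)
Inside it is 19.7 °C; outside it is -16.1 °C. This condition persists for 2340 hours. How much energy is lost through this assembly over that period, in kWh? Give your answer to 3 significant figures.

R_total = 3.71 + 0.152 = 3.862 m²·K/W
Q = 280 × (19.7 − (-16.1)) / 3.862 = 2596 W
E = 2596 W × 2340 h / 1000 = 6074 kWh

6070 kWh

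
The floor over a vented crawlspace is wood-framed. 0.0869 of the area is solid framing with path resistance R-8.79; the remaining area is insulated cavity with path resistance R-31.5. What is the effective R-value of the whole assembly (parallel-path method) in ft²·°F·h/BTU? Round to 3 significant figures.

25.7 ft²·°F·h/BTU

U_eff = 0.9131/31.5 + 0.0869/8.79 = 0.02899 + 0.009886 = 0.03887
R_eff = 1/U_eff = 25.72 ft²·°F·h/BTU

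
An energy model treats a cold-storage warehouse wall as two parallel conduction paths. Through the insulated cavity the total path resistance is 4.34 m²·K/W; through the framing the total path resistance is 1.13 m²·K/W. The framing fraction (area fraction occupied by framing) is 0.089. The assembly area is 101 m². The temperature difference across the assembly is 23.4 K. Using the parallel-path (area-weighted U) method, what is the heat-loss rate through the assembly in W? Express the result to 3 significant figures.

U_eff = 0.911/4.34 + 0.089/1.13 = 0.2099 + 0.07876 = 0.2887
R_eff = 1/U_eff = 3.464 m²·K/W
Q = 101 × 23.4 / 3.464 = 682.2 W

682 W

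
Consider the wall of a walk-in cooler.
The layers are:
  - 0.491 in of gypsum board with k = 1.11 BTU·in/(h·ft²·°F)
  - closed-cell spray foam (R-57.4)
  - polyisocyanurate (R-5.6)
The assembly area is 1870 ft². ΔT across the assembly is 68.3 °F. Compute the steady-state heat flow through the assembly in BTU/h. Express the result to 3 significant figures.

0.491/1.11 = 0.4423
R_total = 0.4423 + 57.4 + 5.6 = 63.44 ft²·°F·h/BTU
Q = A·ΔT/R = 1870 × 68.3 / 63.44 = 2013 BTU/h

2010 BTU/h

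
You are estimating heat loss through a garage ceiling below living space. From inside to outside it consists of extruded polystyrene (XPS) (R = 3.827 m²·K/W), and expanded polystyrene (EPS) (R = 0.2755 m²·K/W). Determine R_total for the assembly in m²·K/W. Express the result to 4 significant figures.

4.103 m²·K/W

R_total = 3.827 + 0.2755 = 4.1025 m²·K/W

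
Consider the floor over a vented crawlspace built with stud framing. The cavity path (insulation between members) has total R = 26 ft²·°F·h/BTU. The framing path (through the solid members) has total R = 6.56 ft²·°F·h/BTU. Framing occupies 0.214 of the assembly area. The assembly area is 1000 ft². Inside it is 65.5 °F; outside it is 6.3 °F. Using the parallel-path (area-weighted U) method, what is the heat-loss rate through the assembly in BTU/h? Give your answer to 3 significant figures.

U_eff = 0.786/26 + 0.214/6.56 = 0.03023 + 0.03262 = 0.06285
R_eff = 1/U_eff = 15.91 ft²·°F·h/BTU
Q = 1000 × (65.5 − 6.3) / 15.91 = 3721 BTU/h

3720 BTU/h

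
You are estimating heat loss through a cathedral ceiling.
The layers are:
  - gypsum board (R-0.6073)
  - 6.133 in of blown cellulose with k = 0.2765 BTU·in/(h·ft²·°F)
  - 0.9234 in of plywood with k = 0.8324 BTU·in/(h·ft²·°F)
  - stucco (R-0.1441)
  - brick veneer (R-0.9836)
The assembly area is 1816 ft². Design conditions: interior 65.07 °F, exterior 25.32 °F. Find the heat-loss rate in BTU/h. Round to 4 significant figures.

2885 BTU/h

6.133/0.2765 = 22.181
0.9234/0.8324 = 1.1093
R_total = 0.6073 + 22.181 + 1.1093 + 0.1441 + 0.9836 = 25.025 ft²·°F·h/BTU
Q = A·ΔT/R = 1816 × (65.07 − 25.32) / 25.025 = 2884.5 BTU/h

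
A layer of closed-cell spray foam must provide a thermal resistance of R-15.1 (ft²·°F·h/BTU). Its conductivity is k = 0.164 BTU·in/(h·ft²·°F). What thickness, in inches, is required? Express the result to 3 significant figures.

2.48 in

L = R × k = 15.1 × 0.164 = 2.476 in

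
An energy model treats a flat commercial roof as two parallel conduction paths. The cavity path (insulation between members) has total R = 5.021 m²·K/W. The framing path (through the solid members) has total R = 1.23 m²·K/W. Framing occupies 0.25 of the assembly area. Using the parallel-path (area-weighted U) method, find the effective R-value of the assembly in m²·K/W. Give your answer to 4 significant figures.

2.836 m²·K/W

U_eff = 0.75/5.021 + 0.25/1.23 = 0.14937 + 0.20325 = 0.35262
R_eff = 1/U_eff = 2.8359 m²·K/W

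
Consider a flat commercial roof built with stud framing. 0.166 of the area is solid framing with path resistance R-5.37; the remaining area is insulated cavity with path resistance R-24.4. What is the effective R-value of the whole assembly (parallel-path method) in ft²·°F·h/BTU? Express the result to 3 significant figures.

U_eff = 0.834/24.4 + 0.166/5.37 = 0.03418 + 0.03091 = 0.06509
R_eff = 1/U_eff = 15.36 ft²·°F·h/BTU

15.4 ft²·°F·h/BTU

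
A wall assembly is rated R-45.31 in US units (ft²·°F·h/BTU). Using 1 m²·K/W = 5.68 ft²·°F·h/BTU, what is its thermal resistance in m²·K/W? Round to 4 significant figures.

7.977 m²·K/W

R_SI = 45.31/5.68 = 7.9771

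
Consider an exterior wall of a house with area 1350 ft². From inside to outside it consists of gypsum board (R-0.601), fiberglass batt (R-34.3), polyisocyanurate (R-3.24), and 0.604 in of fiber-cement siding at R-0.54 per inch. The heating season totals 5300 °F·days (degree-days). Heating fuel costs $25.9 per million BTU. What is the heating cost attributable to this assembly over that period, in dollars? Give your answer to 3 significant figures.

0.604 × 0.54 = 0.3262
R_total = 0.601 + 34.3 + 3.24 + 0.3262 = 38.47 ft²·°F·h/BTU
E = A × HDD × 24 / R = 1350 × 5300 × 24 / 38.47 = 4464000 BTU
Cost = 4464000/10⁶ × 25.9 = $115.6

116 dollars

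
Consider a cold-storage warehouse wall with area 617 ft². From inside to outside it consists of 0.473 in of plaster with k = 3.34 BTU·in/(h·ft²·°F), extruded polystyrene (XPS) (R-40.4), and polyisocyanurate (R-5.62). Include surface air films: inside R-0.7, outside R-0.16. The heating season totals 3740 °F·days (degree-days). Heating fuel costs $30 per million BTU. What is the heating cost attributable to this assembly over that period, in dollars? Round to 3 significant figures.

35.3 dollars

0.473/3.34 = 0.1416
R_total = 0.7 + 0.1416 + 40.4 + 5.62 + 0.16 = 47.02 ft²·°F·h/BTU
E = A × HDD × 24 / R = 617 × 3740 × 24 / 47.02 = 1178000 BTU
Cost = 1178000/10⁶ × 30 = $35.33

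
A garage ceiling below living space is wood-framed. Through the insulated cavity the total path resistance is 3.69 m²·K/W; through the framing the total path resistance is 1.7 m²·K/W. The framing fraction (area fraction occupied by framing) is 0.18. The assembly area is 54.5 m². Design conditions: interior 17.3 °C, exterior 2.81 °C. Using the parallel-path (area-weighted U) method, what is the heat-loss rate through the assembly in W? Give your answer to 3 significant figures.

259 W

U_eff = 0.82/3.69 + 0.18/1.7 = 0.2222 + 0.1059 = 0.3281
R_eff = 1/U_eff = 3.048 m²·K/W
Q = 54.5 × (17.3 − 2.81) / 3.048 = 259.1 W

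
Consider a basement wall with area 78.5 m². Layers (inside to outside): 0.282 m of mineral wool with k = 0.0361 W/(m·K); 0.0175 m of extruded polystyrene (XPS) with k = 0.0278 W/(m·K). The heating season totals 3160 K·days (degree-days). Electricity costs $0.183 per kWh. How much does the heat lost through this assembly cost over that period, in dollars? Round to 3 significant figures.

0.282/0.0361 = 7.812
0.0175/0.0278 = 0.6295
R_total = 7.812 + 0.6295 = 8.441 m²·K/W
E = A × HDD × 24 / R / 1000 = 78.5 × 3160 × 24 / 8.441 / 1000 = 705.3 kWh
Cost = 705.3 × 0.183 = $129.1

129 dollars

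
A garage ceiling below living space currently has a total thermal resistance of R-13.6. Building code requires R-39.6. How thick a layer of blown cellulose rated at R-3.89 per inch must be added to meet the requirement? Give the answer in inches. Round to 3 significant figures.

ΔR = 39.6 − 13.6 = 26 ft²·°F·h/BTU
L = ΔR / (R/in) = 26/3.89 = 6.684 in

6.68 in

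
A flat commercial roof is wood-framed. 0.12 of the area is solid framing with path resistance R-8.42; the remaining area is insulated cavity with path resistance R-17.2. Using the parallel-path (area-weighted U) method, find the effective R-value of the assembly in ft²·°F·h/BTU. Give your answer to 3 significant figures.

U_eff = 0.88/17.2 + 0.12/8.42 = 0.05116 + 0.01425 = 0.06541
R_eff = 1/U_eff = 15.29 ft²·°F·h/BTU

15.3 ft²·°F·h/BTU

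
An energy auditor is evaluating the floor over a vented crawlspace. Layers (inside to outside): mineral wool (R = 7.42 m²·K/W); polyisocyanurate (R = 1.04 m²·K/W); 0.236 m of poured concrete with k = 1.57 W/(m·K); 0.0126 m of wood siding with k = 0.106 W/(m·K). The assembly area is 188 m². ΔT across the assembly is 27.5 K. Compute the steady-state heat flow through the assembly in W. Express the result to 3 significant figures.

592 W

0.236/1.57 = 0.1503
0.0126/0.106 = 0.1189
R_total = 7.42 + 1.04 + 0.1503 + 0.1189 = 8.729 m²·K/W
Q = A·ΔT/R = 188 × 27.5 / 8.729 = 592.3 W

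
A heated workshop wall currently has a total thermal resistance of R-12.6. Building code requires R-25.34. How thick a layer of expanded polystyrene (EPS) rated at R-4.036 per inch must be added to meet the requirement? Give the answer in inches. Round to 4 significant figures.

3.157 in

ΔR = 25.34 − 12.6 = 12.74 ft²·°F·h/BTU
L = ΔR / (R/in) = 12.74/4.036 = 3.1566 in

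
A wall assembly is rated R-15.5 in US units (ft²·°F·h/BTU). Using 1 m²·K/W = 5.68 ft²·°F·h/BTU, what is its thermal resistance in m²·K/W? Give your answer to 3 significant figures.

2.73 m²·K/W

R_SI = 15.5/5.68 = 2.729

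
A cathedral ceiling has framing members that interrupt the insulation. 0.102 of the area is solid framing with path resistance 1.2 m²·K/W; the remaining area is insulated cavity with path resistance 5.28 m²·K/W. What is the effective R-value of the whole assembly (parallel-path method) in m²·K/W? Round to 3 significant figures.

U_eff = 0.898/5.28 + 0.102/1.2 = 0.1701 + 0.085 = 0.2551
R_eff = 1/U_eff = 3.92 m²·K/W

3.92 m²·K/W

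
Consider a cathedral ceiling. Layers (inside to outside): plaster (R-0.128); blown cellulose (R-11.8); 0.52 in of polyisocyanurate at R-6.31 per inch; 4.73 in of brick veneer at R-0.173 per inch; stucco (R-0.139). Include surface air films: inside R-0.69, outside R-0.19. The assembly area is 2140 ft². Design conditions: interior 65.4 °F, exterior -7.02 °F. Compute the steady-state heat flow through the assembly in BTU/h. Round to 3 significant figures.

9090 BTU/h

0.52 × 6.31 = 3.281
4.73 × 0.173 = 0.8183
R_total = 0.69 + 0.128 + 11.8 + 3.281 + 0.8183 + 0.139 + 0.19 = 17.05 ft²·°F·h/BTU
Q = A·ΔT/R = 2140 × (65.4 − (-7.02)) / 17.05 = 9092 BTU/h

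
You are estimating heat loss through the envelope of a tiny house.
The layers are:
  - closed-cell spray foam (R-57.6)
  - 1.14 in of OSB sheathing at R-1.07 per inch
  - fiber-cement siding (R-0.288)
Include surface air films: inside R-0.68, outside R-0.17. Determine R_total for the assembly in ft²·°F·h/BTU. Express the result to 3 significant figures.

1.14 × 1.07 = 1.22
R_total = 0.68 + 57.6 + 1.22 + 0.288 + 0.17 = 59.96 ft²·°F·h/BTU

60.0 ft²·°F·h/BTU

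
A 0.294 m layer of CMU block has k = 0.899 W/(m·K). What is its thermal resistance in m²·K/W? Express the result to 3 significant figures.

R = L/k = 0.294/0.899 = 0.327 m²·K/W

0.327 m²·K/W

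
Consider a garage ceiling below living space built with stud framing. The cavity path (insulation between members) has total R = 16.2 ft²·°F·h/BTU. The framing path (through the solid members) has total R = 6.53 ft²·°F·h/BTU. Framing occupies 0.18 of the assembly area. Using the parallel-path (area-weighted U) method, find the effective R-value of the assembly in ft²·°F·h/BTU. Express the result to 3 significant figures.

U_eff = 0.82/16.2 + 0.18/6.53 = 0.05062 + 0.02757 = 0.07818
R_eff = 1/U_eff = 12.79 ft²·°F·h/BTU

12.8 ft²·°F·h/BTU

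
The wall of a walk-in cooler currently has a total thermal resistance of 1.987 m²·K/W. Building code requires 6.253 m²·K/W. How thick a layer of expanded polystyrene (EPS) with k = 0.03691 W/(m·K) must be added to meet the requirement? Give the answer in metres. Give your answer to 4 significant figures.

ΔR = 6.253 − 1.987 = 4.266 m²·K/W
L = ΔR × k = 4.266 × 0.03691 = 0.15746 m

0.1575 m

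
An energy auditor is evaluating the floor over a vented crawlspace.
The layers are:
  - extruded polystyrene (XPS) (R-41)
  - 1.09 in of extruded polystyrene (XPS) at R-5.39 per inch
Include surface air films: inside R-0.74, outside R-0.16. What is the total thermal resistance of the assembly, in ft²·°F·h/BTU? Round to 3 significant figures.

47.8 ft²·°F·h/BTU

1.09 × 5.39 = 5.875
R_total = 0.74 + 41 + 5.875 + 0.16 = 47.78 ft²·°F·h/BTU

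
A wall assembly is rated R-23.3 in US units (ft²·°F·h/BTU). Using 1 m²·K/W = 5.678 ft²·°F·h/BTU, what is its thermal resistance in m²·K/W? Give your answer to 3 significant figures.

4.10 m²·K/W

R_SI = 23.3/5.678 = 4.104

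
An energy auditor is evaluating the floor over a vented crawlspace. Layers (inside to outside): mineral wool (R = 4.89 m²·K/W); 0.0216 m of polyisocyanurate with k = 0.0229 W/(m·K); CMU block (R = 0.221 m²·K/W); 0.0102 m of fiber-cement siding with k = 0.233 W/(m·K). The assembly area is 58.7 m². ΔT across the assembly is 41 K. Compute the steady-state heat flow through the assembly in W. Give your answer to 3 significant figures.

0.0216/0.0229 = 0.9432
0.0102/0.233 = 0.04378
R_total = 4.89 + 0.9432 + 0.221 + 0.04378 = 6.098 m²·K/W
Q = A·ΔT/R = 58.7 × 41 / 6.098 = 394.7 W

395 W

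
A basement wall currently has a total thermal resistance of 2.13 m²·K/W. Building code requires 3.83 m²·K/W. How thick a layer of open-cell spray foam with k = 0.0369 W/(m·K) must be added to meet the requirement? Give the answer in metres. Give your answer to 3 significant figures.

0.0627 m

ΔR = 3.83 − 2.13 = 1.7 m²·K/W
L = ΔR × k = 1.7 × 0.0369 = 0.06273 m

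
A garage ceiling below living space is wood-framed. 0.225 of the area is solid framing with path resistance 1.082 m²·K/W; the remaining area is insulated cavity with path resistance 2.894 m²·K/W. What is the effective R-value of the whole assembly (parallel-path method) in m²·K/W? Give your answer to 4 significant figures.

U_eff = 0.775/2.894 + 0.225/1.082 = 0.2678 + 0.20795 = 0.47574
R_eff = 1/U_eff = 2.102 m²·K/W

2.102 m²·K/W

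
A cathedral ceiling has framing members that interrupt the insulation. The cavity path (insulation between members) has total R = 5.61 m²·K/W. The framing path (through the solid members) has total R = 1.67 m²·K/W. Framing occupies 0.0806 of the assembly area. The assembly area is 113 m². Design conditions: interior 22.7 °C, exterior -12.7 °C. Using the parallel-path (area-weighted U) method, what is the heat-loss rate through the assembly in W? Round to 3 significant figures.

U_eff = 0.9194/5.61 + 0.0806/1.67 = 0.1639 + 0.04826 = 0.2121
R_eff = 1/U_eff = 4.714 m²·K/W
Q = 113 × (22.7 − (-12.7)) / 4.714 = 848.6 W

849 W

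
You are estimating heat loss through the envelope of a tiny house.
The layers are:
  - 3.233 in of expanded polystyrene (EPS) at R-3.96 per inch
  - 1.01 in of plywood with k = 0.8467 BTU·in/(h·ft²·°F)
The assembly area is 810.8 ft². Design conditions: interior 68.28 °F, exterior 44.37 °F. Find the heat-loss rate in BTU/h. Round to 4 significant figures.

3.233 × 3.96 = 12.803
1.01/0.8467 = 1.1929
R_total = 12.803 + 1.1929 = 13.996 ft²·°F·h/BTU
Q = A·ΔT/R = 810.8 × (68.28 − 44.37) / 13.996 = 1385.2 BTU/h

1385 BTU/h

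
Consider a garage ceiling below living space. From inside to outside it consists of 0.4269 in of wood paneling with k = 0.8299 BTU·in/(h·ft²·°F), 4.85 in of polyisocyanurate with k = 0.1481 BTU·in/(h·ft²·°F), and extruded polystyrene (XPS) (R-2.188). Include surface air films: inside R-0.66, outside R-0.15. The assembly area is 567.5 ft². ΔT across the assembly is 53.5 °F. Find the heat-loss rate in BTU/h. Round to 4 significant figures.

837.3 BTU/h

0.4269/0.8299 = 0.5144
4.85/0.1481 = 32.748
R_total = 0.66 + 0.5144 + 32.748 + 2.188 + 0.15 = 36.261 ft²·°F·h/BTU
Q = A·ΔT/R = 567.5 × 53.5 / 36.261 = 837.31 BTU/h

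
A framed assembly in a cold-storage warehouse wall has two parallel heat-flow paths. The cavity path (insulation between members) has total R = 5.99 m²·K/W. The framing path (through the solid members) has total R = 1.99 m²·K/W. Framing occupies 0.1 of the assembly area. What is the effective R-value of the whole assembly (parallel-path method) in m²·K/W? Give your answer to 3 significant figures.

U_eff = 0.9/5.99 + 0.1/1.99 = 0.1503 + 0.05025 = 0.2005
R_eff = 1/U_eff = 4.987 m²·K/W

4.99 m²·K/W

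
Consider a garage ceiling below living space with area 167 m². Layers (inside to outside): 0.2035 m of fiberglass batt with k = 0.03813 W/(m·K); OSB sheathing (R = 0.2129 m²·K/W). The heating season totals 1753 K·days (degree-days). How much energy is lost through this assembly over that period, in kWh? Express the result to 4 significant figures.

0.2035/0.03813 = 5.337
R_total = 5.337 + 0.2129 = 5.5499 m²·K/W
E = A × HDD × 24 / R / 1000 = 167 × 1753 × 24 / 5.5499 / 1000 = 1266 kWh

1266 kWh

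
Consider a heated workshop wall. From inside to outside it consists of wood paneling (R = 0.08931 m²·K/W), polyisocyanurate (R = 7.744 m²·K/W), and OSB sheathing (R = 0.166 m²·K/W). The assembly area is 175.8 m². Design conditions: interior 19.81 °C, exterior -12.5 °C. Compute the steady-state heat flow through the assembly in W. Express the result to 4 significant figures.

R_total = 0.08931 + 7.744 + 0.166 = 7.9993 m²·K/W
Q = A·ΔT/R = 175.8 × (19.81 − (-12.5)) / 7.9993 = 710.07 W

710.1 W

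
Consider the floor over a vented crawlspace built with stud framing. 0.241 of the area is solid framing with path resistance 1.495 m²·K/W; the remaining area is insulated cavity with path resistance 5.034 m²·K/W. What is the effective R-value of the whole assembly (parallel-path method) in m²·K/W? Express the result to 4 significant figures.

3.205 m²·K/W

U_eff = 0.759/5.034 + 0.241/1.495 = 0.15077 + 0.1612 = 0.31198
R_eff = 1/U_eff = 3.2053 m²·K/W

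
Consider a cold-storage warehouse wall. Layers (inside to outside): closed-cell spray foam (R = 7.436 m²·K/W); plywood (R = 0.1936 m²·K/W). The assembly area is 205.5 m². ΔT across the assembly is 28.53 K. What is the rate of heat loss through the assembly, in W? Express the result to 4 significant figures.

768.4 W

R_total = 7.436 + 0.1936 = 7.6296 m²·K/W
Q = A·ΔT/R = 205.5 × 28.53 / 7.6296 = 768.44 W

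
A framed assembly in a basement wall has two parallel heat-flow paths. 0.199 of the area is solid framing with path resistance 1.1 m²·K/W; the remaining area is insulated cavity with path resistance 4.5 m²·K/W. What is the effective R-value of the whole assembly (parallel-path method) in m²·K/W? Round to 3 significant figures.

U_eff = 0.801/4.5 + 0.199/1.1 = 0.178 + 0.1809 = 0.3589
R_eff = 1/U_eff = 2.786 m²·K/W

2.79 m²·K/W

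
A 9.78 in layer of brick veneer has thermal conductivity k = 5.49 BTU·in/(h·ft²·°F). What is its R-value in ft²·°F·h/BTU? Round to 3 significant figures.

R = L/k = 9.78/5.49 = 1.781 ft²·°F·h/BTU

1.78 ft²·°F·h/BTU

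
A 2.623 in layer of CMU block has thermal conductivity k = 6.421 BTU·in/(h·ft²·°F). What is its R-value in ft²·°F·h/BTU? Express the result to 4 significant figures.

R = L/k = 2.623/6.421 = 0.4085 ft²·°F·h/BTU

0.4085 ft²·°F·h/BTU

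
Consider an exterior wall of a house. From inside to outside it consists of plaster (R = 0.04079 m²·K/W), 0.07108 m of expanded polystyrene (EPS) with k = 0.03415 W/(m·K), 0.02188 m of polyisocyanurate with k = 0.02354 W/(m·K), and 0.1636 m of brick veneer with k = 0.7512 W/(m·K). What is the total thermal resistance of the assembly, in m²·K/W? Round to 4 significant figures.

3.269 m²·K/W

0.07108/0.03415 = 2.0814
0.02188/0.02354 = 0.92948
0.1636/0.7512 = 0.21778
R_total = 0.04079 + 2.0814 + 0.92948 + 0.21778 = 3.2695 m²·K/W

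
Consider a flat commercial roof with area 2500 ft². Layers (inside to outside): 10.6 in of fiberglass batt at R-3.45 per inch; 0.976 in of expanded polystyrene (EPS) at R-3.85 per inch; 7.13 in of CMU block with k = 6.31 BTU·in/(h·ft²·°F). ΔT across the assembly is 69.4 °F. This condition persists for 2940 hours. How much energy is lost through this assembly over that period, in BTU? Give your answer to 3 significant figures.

10.6 × 3.45 = 36.57
0.976 × 3.85 = 3.758
7.13/6.31 = 1.13
R_total = 36.57 + 3.758 + 1.13 = 41.46 ft²·°F·h/BTU
Q = 2500 × 69.4 / 41.46 = 4185 BTU/h
E = 4185 × 2940 = 12300000 BTU

12300000 BTU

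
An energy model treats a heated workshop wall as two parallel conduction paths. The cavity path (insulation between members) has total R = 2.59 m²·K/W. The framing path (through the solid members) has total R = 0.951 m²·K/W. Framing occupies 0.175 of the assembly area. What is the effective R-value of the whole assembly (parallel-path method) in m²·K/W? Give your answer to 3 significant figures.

1.99 m²·K/W

U_eff = 0.825/2.59 + 0.175/0.951 = 0.3185 + 0.184 = 0.5025
R_eff = 1/U_eff = 1.99 m²·K/W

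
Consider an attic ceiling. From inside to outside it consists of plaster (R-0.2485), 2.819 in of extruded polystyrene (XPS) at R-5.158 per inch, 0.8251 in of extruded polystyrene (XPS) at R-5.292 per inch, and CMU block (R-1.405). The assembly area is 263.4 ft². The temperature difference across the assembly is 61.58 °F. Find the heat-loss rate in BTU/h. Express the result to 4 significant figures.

2.819 × 5.158 = 14.54
0.8251 × 5.292 = 4.3664
R_total = 0.2485 + 14.54 + 4.3664 + 1.405 = 20.56 ft²·°F·h/BTU
Q = A·ΔT/R = 263.4 × 61.58 / 20.56 = 788.91 BTU/h

788.9 BTU/h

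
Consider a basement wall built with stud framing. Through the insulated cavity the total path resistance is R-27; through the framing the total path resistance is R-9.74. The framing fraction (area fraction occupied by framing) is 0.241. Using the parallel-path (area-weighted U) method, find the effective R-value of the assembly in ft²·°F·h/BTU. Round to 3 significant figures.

18.9 ft²·°F·h/BTU

U_eff = 0.759/27 + 0.241/9.74 = 0.02811 + 0.02474 = 0.05285
R_eff = 1/U_eff = 18.92 ft²·°F·h/BTU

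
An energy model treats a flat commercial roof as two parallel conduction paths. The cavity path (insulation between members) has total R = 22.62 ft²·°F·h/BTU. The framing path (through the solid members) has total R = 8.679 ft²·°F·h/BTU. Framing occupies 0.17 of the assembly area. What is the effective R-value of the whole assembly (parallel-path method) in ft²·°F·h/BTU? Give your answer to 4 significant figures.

17.77 ft²·°F·h/BTU

U_eff = 0.83/22.62 + 0.17/8.679 = 0.036693 + 0.019588 = 0.056281
R_eff = 1/U_eff = 17.768 ft²·°F·h/BTU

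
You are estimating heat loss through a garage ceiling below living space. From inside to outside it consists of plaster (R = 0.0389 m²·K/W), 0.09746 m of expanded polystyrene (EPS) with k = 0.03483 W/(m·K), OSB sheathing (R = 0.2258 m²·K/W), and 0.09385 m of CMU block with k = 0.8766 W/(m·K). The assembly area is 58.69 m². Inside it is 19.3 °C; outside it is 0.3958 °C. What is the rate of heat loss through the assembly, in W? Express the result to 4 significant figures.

0.09746/0.03483 = 2.7982
0.09385/0.8766 = 0.10706
R_total = 0.0389 + 2.7982 + 0.2258 + 0.10706 = 3.1699 m²·K/W
Q = A·ΔT/R = 58.69 × (19.3 − 0.3958) / 3.1699 = 350 W

350.0 W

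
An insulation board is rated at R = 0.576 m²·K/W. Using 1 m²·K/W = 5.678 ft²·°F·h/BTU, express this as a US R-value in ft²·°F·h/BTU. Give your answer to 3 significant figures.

3.27 ft²·°F·h/BTU

R_US = 0.576 × 5.678 = 3.271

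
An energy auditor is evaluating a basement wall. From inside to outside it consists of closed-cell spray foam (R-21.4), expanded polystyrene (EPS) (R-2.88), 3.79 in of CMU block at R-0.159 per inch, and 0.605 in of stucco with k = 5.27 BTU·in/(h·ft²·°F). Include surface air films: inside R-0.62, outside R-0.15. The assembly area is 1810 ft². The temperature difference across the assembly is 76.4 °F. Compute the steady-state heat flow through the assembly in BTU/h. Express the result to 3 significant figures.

5370 BTU/h

3.79 × 0.159 = 0.6026
0.605/5.27 = 0.1148
R_total = 0.62 + 21.4 + 2.88 + 0.6026 + 0.1148 + 0.15 = 25.77 ft²·°F·h/BTU
Q = A·ΔT/R = 1810 × 76.4 / 25.77 = 5367 BTU/h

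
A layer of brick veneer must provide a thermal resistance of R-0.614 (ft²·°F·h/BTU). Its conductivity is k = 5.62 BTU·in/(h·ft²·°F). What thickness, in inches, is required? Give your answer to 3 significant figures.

L = R × k = 0.614 × 5.62 = 3.451 in

3.45 in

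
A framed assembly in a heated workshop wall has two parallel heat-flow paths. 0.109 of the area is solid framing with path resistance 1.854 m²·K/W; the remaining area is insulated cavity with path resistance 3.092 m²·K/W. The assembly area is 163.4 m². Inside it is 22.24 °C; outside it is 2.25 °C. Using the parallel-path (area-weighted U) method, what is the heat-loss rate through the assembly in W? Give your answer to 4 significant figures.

U_eff = 0.891/3.092 + 0.109/1.854 = 0.28816 + 0.058792 = 0.34695
R_eff = 1/U_eff = 2.8822 m²·K/W
Q = 163.4 × (22.24 − 2.25) / 2.8822 = 1133.3 W

1133 W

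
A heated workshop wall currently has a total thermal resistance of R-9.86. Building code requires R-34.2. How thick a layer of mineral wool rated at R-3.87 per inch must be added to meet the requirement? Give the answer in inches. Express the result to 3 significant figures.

ΔR = 34.2 − 9.86 = 24.34 ft²·°F·h/BTU
L = ΔR / (R/in) = 24.34/3.87 = 6.289 in

6.29 in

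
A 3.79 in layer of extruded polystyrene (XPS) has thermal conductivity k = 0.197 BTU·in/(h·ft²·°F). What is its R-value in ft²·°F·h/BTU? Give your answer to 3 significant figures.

19.2 ft²·°F·h/BTU

R = L/k = 3.79/0.197 = 19.24 ft²·°F·h/BTU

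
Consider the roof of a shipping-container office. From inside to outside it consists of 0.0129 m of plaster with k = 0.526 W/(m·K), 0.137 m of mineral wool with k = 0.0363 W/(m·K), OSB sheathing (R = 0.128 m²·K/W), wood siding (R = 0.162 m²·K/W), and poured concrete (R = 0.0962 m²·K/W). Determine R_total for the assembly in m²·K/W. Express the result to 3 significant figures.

0.0129/0.526 = 0.02452
0.137/0.0363 = 3.774
R_total = 0.02452 + 3.774 + 0.128 + 0.162 + 0.0962 = 4.185 m²·K/W

4.18 m²·K/W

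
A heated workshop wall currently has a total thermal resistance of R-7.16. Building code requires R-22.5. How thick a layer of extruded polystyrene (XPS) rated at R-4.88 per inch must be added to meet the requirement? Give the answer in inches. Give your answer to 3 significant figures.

ΔR = 22.5 − 7.16 = 15.34 ft²·°F·h/BTU
L = ΔR / (R/in) = 15.34/4.88 = 3.143 in

3.14 in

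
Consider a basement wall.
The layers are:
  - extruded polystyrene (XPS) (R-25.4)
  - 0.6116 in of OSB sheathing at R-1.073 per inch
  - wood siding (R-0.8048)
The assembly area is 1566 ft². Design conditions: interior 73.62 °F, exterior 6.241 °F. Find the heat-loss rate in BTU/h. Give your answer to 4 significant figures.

3928 BTU/h

0.6116 × 1.073 = 0.65625
R_total = 25.4 + 0.65625 + 0.8048 = 26.861 ft²·°F·h/BTU
Q = A·ΔT/R = 1566 × (73.62 − 6.241) / 26.861 = 3928.2 BTU/h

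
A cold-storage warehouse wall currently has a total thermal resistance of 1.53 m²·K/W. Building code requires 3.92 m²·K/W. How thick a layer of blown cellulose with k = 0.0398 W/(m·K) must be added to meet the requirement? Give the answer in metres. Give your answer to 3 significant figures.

0.0951 m

ΔR = 3.92 − 1.53 = 2.39 m²·K/W
L = ΔR × k = 2.39 × 0.0398 = 0.09512 m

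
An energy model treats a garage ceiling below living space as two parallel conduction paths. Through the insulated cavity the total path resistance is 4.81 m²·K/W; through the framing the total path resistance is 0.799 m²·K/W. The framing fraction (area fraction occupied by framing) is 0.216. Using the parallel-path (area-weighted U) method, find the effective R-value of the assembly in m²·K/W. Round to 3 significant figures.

U_eff = 0.784/4.81 + 0.216/0.799 = 0.163 + 0.2703 = 0.4333
R_eff = 1/U_eff = 2.308 m²·K/W

2.31 m²·K/W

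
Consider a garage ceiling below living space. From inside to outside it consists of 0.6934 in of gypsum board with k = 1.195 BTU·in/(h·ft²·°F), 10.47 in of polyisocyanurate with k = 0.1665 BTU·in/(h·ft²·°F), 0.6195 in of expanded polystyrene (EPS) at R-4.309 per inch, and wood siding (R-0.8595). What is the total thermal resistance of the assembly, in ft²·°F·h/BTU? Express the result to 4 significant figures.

0.6934/1.195 = 0.58025
10.47/0.1665 = 62.883
0.6195 × 4.309 = 2.6694
R_total = 0.58025 + 62.883 + 2.6694 + 0.8595 = 66.992 ft²·°F·h/BTU

66.99 ft²·°F·h/BTU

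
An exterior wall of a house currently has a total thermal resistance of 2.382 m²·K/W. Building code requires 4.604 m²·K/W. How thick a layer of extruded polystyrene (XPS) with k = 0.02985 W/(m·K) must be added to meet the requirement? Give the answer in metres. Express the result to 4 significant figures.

0.06633 m

ΔR = 4.604 − 2.382 = 2.222 m²·K/W
L = ΔR × k = 2.222 × 0.02985 = 0.066327 m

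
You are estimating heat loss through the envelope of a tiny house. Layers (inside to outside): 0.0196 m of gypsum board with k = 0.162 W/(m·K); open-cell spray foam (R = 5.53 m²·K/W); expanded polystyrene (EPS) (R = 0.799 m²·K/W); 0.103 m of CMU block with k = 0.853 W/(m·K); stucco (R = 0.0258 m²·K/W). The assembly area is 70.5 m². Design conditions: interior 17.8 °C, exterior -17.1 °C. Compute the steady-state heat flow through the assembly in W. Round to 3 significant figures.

373 W

0.0196/0.162 = 0.121
0.103/0.853 = 0.1208
R_total = 0.121 + 5.53 + 0.799 + 0.1208 + 0.0258 = 6.597 m²·K/W
Q = A·ΔT/R = 70.5 × (17.8 − (-17.1)) / 6.597 = 373 W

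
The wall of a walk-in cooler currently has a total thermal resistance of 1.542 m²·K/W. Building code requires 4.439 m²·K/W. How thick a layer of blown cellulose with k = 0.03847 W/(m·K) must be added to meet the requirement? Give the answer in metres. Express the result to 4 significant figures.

ΔR = 4.439 − 1.542 = 2.897 m²·K/W
L = ΔR × k = 2.897 × 0.03847 = 0.11145 m

0.1114 m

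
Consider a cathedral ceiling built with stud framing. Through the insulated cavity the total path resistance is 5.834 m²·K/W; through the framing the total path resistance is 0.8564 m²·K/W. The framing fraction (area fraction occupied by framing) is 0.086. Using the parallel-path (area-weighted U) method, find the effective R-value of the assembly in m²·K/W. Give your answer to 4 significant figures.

3.890 m²·K/W

U_eff = 0.914/5.834 + 0.086/0.8564 = 0.15667 + 0.10042 = 0.25709
R_eff = 1/U_eff = 3.8897 m²·K/W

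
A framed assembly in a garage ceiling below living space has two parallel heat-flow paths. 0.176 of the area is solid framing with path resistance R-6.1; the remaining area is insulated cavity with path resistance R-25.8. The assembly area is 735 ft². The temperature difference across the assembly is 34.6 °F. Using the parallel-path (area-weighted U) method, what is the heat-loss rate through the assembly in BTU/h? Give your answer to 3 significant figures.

U_eff = 0.824/25.8 + 0.176/6.1 = 0.03194 + 0.02885 = 0.06079
R_eff = 1/U_eff = 16.45 ft²·°F·h/BTU
Q = 735 × 34.6 / 16.45 = 1546 BTU/h

1550 BTU/h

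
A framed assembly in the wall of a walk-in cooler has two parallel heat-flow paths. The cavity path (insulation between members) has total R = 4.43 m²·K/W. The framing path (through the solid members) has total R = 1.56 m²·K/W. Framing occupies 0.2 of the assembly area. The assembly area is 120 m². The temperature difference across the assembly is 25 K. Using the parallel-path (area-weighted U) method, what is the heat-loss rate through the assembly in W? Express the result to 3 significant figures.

U_eff = 0.8/4.43 + 0.2/1.56 = 0.1806 + 0.1282 = 0.3088
R_eff = 1/U_eff = 3.238 m²·K/W
Q = 120 × 25 / 3.238 = 926.4 W

926 W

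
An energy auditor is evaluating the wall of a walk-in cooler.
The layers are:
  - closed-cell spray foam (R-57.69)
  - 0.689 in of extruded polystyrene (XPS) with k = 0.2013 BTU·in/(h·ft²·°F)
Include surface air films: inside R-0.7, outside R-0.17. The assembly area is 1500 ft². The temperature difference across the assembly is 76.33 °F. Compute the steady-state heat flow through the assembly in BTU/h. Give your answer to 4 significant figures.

1847 BTU/h

0.689/0.2013 = 3.4228
R_total = 0.7 + 57.69 + 3.4228 + 0.17 = 61.983 ft²·°F·h/BTU
Q = A·ΔT/R = 1500 × 76.33 / 61.983 = 1847.2 BTU/h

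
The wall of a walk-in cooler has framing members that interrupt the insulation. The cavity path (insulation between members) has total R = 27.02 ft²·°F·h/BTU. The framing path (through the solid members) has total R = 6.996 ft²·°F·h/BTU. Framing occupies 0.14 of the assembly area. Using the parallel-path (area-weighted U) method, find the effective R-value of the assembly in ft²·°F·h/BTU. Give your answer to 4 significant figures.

U_eff = 0.86/27.02 + 0.14/6.996 = 0.031828 + 0.020011 = 0.05184
R_eff = 1/U_eff = 19.29 ft²·°F·h/BTU

19.29 ft²·°F·h/BTU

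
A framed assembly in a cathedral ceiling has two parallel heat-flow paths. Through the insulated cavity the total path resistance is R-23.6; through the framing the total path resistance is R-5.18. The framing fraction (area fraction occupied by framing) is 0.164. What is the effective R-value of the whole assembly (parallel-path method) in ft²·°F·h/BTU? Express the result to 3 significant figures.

U_eff = 0.836/23.6 + 0.164/5.18 = 0.03542 + 0.03166 = 0.06708
R_eff = 1/U_eff = 14.91 ft²·°F·h/BTU

14.9 ft²·°F·h/BTU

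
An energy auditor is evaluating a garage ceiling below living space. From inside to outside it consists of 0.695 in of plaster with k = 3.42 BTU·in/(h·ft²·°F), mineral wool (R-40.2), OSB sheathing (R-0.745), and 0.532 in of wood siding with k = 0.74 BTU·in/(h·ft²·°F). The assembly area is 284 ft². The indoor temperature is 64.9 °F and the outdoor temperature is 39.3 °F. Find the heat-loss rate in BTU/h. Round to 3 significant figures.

174 BTU/h

0.695/3.42 = 0.2032
0.532/0.74 = 0.7189
R_total = 0.2032 + 40.2 + 0.745 + 0.7189 = 41.87 ft²·°F·h/BTU
Q = A·ΔT/R = 284 × (64.9 − 39.3) / 41.87 = 173.7 BTU/h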